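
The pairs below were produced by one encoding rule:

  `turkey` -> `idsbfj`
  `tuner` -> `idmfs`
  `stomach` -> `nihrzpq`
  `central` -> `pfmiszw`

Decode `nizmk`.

stand

t(19)→i(8) and u(20)→d(3) fit y≡21x+25 (mod 26); the inverse of 21 mod 26 is 5. This is an affine cipher: with a=0,…,z=25, each position x becomes (21x+25) mod 26.
Decoding nizmk: n(13)→5·(13−25)≡18=s; i(8)→5·(8−25)≡19=t; z(25)→5·(25−25)≡0=a; m(12)→5·(12−25)≡13=n; k(10)→5·(10−25)≡3=d (all mod 26).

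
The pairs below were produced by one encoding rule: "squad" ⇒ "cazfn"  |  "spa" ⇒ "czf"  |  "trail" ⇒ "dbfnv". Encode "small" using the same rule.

cwfvv

Two shifts are in play — +5 for a/e/i/o/u, +10 for every other letter.
Applying it to small: s(cons)+10=c, m(cons)+10=w, a(vowel)+5=f, l(cons)+10=v, l(cons)+10=v.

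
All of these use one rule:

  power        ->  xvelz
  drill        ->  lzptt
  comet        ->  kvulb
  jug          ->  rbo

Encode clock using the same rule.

ktvks

The shift depends on letter class: consonant p→x is +8, but vowel o→v is +7. Vowels shift forward by 7 and consonants shift forward by 8.
For clock: c(cons)+8=k, l(cons)+8=t, o(vowel)+7=v, c(cons)+8=k, k(cons)+8=s.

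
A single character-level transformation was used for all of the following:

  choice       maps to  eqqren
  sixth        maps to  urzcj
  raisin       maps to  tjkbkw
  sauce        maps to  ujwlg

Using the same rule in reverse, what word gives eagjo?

cream

Shifts by position in choice: pos 0: c→e (+2), pos 1: h→q (+9), pos 2: o→q (+2), pos 3: i→r (+9) — repeating every 2. The shifts repeat in a cycle of length 2: positions 0,1,… shift by +2, +9, then the pattern repeats.
Decoding eagjo: e−2=c, a−9=r, g−2=e, j−9=a, o−2=m.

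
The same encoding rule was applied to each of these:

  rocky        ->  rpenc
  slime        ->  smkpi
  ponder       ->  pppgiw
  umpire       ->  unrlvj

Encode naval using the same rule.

In rocky: r→r is +0, o→p is +1, c→e is +2, k→n is +3 — the shift increases by 1 each position. Letter i (0-indexed) is shifted by i+0, so successive shifts are 0, 1, 2, ….
For naval: n+0=n, a+1=b, v+2=x, a+3=d, l+4=p.

nbxdp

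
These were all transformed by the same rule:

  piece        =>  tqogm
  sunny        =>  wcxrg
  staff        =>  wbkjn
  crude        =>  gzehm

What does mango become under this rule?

qixkw

Shifts by position in piece: pos 0: p→t (+4), pos 1: i→q (+8), pos 2: e→o (+10), pos 3: c→g (+4), pos 4: e→m (+8) — repeating every 3. It's a Vigenère-style cipher with numeric key [4,8,10]: position i shifts by key[i mod 3].
On mango: m+4=q, a+8=i, n+10=x, g+4=k, o+8=w.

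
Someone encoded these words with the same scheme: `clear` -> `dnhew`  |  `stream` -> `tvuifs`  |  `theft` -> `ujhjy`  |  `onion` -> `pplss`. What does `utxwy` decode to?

In clear: c→d is +1, l→n is +2, e→h is +3, a→e is +4 — the shift increases by 1 each position. Each letter shifts forward by (position + 1), i.e. 1, 2, 3, … — the shift grows by one for each successive letter.
Undoing it on utxwy: u−1=t, t−2=r, x−3=u, w−4=s, y−5=t.

trust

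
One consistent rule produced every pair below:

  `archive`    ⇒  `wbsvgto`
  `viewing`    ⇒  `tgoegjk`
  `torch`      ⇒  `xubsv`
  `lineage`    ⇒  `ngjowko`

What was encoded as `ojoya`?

a(0)→w(22) and r(17)→b(1) fit y≡11x+22 (mod 26); the inverse of 11 mod 26 is 19. Treating letters as 0–25, the rule is x ↦ 11x + 22 (mod 26).
Decoding ojoya: o(14)→19·(14−22)≡4=e; j(9)→19·(9−22)≡13=n; o(14)→19·(14−22)≡4=e; y(24)→19·(24−22)≡12=m; a(0)→19·(0−22)≡24=y (all mod 26).

enemy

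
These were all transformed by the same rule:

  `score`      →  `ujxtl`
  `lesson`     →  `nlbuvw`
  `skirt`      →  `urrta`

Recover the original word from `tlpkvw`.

region

Shifts by position in score: pos 0: s→u (+2), pos 1: c→j (+7), pos 2: o→x (+9), pos 3: r→t (+2), pos 4: e→l (+7) — repeating every 3. The shifts repeat in a cycle of length 3: positions 0,1,… shift by +2, +7, +9, then the pattern repeats.
Decoding tlpkvw: t−2=r, l−7=e, p−9=g, k−2=i, v−7=o, w−9=n.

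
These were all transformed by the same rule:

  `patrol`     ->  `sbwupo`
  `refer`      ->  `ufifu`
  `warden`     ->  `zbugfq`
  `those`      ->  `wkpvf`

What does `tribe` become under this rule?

wujef

The rule splits by letter class: vowels +1, consonants +3.
Applying it to tribe: t(cons)+3=w, r(cons)+3=u, i(vowel)+1=j, b(cons)+3=e, e(vowel)+1=f.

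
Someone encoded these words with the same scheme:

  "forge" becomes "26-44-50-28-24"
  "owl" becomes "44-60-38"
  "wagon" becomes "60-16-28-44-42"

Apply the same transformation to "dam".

f(#6)→26 and o(#15)→44: differences scale by 2, so n = 2·pos + 14. Each letter becomes 2×(its alphabet position, a=1..z=26) + 14.
On dam: d=4→22, a=1→16, m=13→40.

22-16-40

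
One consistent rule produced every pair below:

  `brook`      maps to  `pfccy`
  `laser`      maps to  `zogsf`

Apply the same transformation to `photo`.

This is a Caesar cipher with shift 14.
On photo: p+14=d, h+14=v, o+14=c, t+14=h, o+14=c.

dvchc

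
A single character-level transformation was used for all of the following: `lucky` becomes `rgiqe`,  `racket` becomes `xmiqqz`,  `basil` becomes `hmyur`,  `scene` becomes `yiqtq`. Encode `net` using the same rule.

tqz

The shift depends on letter class: consonant l→r is +6, but vowel u→g is +12. The rule splits by letter class: vowels +12, consonants +6.
For net: n(cons)+6=t, e(vowel)+12=q, t(cons)+6=z.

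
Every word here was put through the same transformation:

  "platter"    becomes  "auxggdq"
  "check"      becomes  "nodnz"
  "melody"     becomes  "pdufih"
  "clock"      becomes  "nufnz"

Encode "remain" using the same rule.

qdpxjk

p(15)→a(0) and l(11)→u(20) fit y≡21x+23 (mod 26); the inverse of 21 mod 26 is 5. Treating letters as 0–25, the rule is x ↦ 21x + 23 (mod 26).
For remain: r(17)→21·17+23≡16=q; e(4)→21·4+23≡3=d; m(12)→21·12+23≡15=p; a(0)→21·0+23≡23=x; i(8)→21·8+23≡9=j; n(13)→21·13+23≡10=k (all mod 26).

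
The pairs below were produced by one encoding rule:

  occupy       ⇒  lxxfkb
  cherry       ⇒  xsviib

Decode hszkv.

shape

Each pair mirrors across the alphabet (o↔l, c↔x, c↔x): positions sum to 25. Letters are reflected about the middle of the alphabet (position → 25−position): Atbash.
Undoing it on hszkv: h↔s, s↔h, z↔a, k↔p, v↔e.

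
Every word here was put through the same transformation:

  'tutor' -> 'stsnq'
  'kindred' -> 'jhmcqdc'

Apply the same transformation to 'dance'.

Compare letters: t→s is +25, u→t is +25, t→s is +25 — a constant shift. It's a constant shift of +25 (ROT25).
On dance: d+25=c, a+25=z, n+25=m, c+25=b, e+25=d.

czmbd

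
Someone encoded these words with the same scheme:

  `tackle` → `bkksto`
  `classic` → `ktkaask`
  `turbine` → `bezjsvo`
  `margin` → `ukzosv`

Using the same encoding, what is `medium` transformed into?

uolseu

The rule splits by letter class: vowels +10, consonants +8.
Applying it to medium: m(cons)+8=u, e(vowel)+10=o, d(cons)+8=l, i(vowel)+10=s, u(vowel)+10=e, m(cons)+8=u.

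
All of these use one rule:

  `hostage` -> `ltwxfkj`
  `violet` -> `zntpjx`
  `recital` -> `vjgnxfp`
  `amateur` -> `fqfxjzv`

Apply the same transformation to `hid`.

Two shifts are in play — +5 for a/e/i/o/u, +4 for every other letter.
Applying it to hid: h(cons)+4=l, i(vowel)+5=n, d(cons)+4=h.

lnh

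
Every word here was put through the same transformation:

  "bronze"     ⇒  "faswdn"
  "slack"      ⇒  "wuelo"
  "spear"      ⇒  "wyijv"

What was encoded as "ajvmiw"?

Shifts by position in bronze: pos 0: b→f (+4), pos 1: r→a (+9), pos 2: o→s (+4), pos 3: n→w (+9) — repeating every 2. The shifts repeat in a cycle of length 2: positions 0,1,… shift by +4, +9, then the pattern repeats.
Undoing it on ajvmiw: a−4=w, j−9=a, v−4=r, m−9=d, i−4=e, w−9=n.

warden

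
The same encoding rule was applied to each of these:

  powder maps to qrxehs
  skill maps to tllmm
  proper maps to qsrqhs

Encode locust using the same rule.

mrdxtu

Vowels shift forward by 3 and consonants shift forward by 1.
For locust: l(cons)+1=m, o(vowel)+3=r, c(cons)+1=d, u(vowel)+3=x, s(cons)+1=t, t(cons)+1=u.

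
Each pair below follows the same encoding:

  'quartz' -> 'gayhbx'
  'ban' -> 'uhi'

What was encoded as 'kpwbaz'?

stupid

The output letters match the input read backwards, each shifted +7: quartz reversed is ztrauq. Read the word backwards and shift each letter +7.
Decoding kpwbaz: shift back: k−7=d, p−7=i, w−7=p, b−7=u, a−7=t, z−7=s → diputs; then reverse → stupid.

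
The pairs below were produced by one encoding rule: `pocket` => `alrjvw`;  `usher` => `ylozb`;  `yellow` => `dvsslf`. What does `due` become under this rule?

lbk

Read the word backwards and shift each letter +7.
Applying it to due: reverse → eud; then shift: e+7=l, u+7=b, d+7=k.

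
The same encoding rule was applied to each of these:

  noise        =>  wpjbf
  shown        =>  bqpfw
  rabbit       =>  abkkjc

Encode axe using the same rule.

bgf

The shift depends on letter class: consonant n→w is +9, but vowel o→p is +1. Vowels shift forward by 1 and consonants shift forward by 9.
Applying it to axe: a(vowel)+1=b, x(cons)+9=g, e(vowel)+1=f.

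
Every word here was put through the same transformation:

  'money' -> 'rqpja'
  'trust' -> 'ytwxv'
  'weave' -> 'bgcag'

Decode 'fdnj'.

It's a Vigenère-style cipher with numeric key [5,2,2]: position i shifts by key[i mod 3].
Reversing it on fdnj: f−5=a, d−2=b, n−2=l, j−5=e.

able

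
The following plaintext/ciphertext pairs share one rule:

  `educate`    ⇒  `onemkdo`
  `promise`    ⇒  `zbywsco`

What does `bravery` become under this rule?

lbkfobi

It's a constant shift of +10 (ROT10).
On bravery: b+10=l, r+10=b, a+10=k, v+10=f, e+10=o, r+10=b, y+10=i.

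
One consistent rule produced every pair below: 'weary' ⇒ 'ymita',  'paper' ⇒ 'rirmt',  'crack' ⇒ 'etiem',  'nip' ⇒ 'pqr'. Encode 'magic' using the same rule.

The shift depends on letter class: consonant w→y is +2, but vowel e→m is +8. Two shifts are in play — +8 for a/e/i/o/u, +2 for every other letter.
For magic: m(cons)+2=o, a(vowel)+8=i, g(cons)+2=i, i(vowel)+8=q, c(cons)+2=e.

oiiqe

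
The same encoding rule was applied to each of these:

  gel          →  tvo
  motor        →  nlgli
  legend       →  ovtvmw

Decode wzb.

day

Each pair mirrors across the alphabet (g↔t, e↔v, l↔o): positions sum to 25. This is the alphabet-reversal cipher (Atbash): a becomes z, b becomes y, etc.
Undoing it on wzb: w↔d, z↔a, b↔y.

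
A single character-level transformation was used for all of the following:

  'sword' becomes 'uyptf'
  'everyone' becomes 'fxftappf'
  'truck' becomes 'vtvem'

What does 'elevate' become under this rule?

fnfxbvf

The shift depends on letter class: consonant s→u is +2, but vowel o→p is +1. Two shifts are in play — +1 for a/e/i/o/u, +2 for every other letter.
On elevate: e(vowel)+1=f, l(cons)+2=n, e(vowel)+1=f, v(cons)+2=x, a(vowel)+1=b, t(cons)+2=v, e(vowel)+1=f.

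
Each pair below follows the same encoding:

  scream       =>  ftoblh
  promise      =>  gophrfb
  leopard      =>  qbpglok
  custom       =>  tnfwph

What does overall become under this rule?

s(18)→f(5) and c(2)→t(19) fit y≡17x+11 (mod 26); the inverse of 17 mod 26 is 23. Treating letters as 0–25, the rule is x ↦ 17x + 11 (mod 26).
On overall: o(14)→17·14+11≡15=p; v(21)→17·21+11≡4=e; e(4)→17·4+11≡1=b; r(17)→17·17+11≡14=o; a(0)→17·0+11≡11=l; l(11)→17·11+11≡16=q; l(11)→17·11+11≡16=q (all mod 26).

pebolqq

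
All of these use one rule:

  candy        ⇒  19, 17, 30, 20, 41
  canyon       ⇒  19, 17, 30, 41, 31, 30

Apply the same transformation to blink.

18, 28, 25, 30, 27

The number is (letter's place in the alphabet, a=1) + 16.
Applying it to blink: b=2→18, l=12→28, i=9→25, n=14→30, k=11→27.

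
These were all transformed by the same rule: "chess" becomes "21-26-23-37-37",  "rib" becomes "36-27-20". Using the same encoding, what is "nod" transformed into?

32-33-22

c is letter #3 and maps to 21: an offset of 18. Letters become their 1-based position plus 18 (so a→19, b→20, …).
For nod: n=14→32, o=15→33, d=4→22.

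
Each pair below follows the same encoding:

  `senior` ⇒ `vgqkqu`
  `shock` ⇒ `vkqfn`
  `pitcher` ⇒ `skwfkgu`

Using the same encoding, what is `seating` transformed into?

The shift depends on letter class: consonant s→v is +3, but vowel e→g is +2. The rule splits by letter class: vowels +2, consonants +3.
On seating: s(cons)+3=v, e(vowel)+2=g, a(vowel)+2=c, t(cons)+3=w, i(vowel)+2=k, n(cons)+3=q, g(cons)+3=j.

vgcwkqj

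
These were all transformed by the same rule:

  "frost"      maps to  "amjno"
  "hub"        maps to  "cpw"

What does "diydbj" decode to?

indigo

Compare letters: f→a is +21, r→m is +21, o→j is +21 — a constant shift. This is a Caesar cipher with shift 21.
Undoing it on diydbj: d−21=i, i−21=n, y−21=d, d−21=i, b−21=g, j−21=o.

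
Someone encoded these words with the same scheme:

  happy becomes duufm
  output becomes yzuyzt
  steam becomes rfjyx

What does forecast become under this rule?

yxfhjwtk

The output letters match the input read backwards, each shifted +5: happy reversed is yppah. Two steps: reverse the string, then apply a Caesar shift of +5.
On forecast: reverse → tsacerof; then shift: t+5=y, s+5=x, a+5=f, c+5=h, e+5=j, r+5=w, o+5=t, f+5=k.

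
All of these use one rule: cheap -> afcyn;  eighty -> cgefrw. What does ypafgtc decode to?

Compare letters: c→a is +24, h→f is +24, e→c is +24 — a constant shift. This is a Caesar cipher with shift 24.
Decoding ypafgtc: y−24=a, p−24=r, a−24=c, f−24=h, g−24=i, t−24=v, c−24=e.

archive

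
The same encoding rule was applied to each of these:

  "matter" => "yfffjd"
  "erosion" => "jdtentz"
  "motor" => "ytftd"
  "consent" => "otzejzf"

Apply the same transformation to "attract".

fffdfof

The shift depends on letter class: consonant m→y is +12, but vowel a→f is +5. The rule splits by letter class: vowels +5, consonants +12.
For attract: a(vowel)+5=f, t(cons)+12=f, t(cons)+12=f, r(cons)+12=d, a(vowel)+5=f, c(cons)+12=o, t(cons)+12=f.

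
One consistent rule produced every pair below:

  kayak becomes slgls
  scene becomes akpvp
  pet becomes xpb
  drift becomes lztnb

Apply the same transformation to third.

The shift depends on letter class: consonant k→s is +8, but vowel a→l is +11. The rule splits by letter class: vowels +11, consonants +8.
Applying it to third: t(cons)+8=b, h(cons)+8=p, i(vowel)+11=t, r(cons)+8=z, d(cons)+8=l.

bptzl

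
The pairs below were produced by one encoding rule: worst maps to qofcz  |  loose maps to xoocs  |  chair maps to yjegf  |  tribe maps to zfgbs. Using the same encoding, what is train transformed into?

w(22)→q(16) and o(14)→o(14) fit y≡23x+4 (mod 26); the inverse of 23 mod 26 is 17. This is an affine cipher: with a=0,…,z=25, each position x becomes (23x+4) mod 26.
On train: t(19)→23·19+4≡25=z; r(17)→23·17+4≡5=f; a(0)→23·0+4≡4=e; i(8)→23·8+4≡6=g; n(13)→23·13+4≡17=r (all mod 26).

zfegr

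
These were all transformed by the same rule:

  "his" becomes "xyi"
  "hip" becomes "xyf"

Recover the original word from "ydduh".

Compare letters: h→x is +16, i→y is +16, s→i is +16 — a constant shift. It's a constant shift of +16 (ROT16).
Reversing it on ydduh: y−16=i, d−16=n, d−16=n, u−16=e, h−16=r.

inner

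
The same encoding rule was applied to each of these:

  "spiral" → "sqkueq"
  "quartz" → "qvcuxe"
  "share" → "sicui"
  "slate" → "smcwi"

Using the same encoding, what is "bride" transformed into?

The shift increases by 1 at each position, starting from +0: 0, 1, 2, ….
Applying it to bride: b+0=b, r+1=s, i+2=k, d+3=g, e+4=i.

bskgi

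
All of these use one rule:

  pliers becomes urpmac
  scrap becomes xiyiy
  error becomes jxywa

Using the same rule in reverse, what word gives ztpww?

In pliers: p→u is +5, l→r is +6, i→p is +7, e→m is +8 — the shift increases by 1 each position. Each letter shifts forward by (position + 5), i.e. 5, 6, 7, … — the shift grows by one for each successive letter.
Reversing it on ztpww: z−5=u, t−6=n, p−7=i, w−8=o, w−9=n.

union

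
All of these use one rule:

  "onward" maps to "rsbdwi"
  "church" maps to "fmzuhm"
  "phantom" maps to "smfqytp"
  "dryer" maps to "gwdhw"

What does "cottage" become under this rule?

Shifts by position in onward: pos 0: o→r (+3), pos 1: n→s (+5), pos 2: w→b (+5), pos 3: a→d (+3), pos 4: r→w (+5), pos 5: d→i (+5) — repeating every 3. A repeating key of period 3 is used — shifts +3, +5, +5 over and over.
For cottage: c+3=f, o+5=t, t+5=y, t+3=w, a+5=f, g+5=l, e+3=h.

ftywflh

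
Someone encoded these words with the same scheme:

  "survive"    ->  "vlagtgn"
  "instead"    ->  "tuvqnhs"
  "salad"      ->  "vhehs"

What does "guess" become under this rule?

dlnvv

This is an affine cipher: with a=0,…,z=25, each position x becomes (21x+7) mod 26.
For guess: g(6)→21·6+7≡3=d; u(20)→21·20+7≡11=l; e(4)→21·4+7≡13=n; s(18)→21·18+7≡21=v; s(18)→21·18+7≡21=v (all mod 26).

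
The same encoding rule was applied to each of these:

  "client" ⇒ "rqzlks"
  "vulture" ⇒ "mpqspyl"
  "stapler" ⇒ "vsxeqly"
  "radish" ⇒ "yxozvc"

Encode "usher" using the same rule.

c(2)→r(17) and l(11)→q(16) fit y≡23x+23 (mod 26); the inverse of 23 mod 26 is 17. Each letter's alphabet position (a=0..z=25) is mapped through 23·x+23 mod 26 — an affine cipher.
Applying it to usher: u(20)→23·20+23≡15=p; s(18)→23·18+23≡21=v; h(7)→23·7+23≡2=c; e(4)→23·4+23≡11=l; r(17)→23·17+23≡24=y (all mod 26).

pvcly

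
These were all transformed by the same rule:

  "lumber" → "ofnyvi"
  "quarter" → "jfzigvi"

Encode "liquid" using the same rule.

orjfrw

Each pair mirrors across the alphabet (l↔o, u↔f, m↔n): positions sum to 25. Letters are reflected about the middle of the alphabet (position → 25−position): Atbash.
Applying it to liquid: l↔o, i↔r, q↔j, u↔f, i↔r, d↔w.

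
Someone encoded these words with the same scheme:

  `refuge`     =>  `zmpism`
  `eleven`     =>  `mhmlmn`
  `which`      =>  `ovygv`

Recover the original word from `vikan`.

r(17)→z(25) and e(4)→m(12) fit y≡3x+0 (mod 26); the inverse of 3 mod 26 is 9. This is an affine cipher: with a=0,…,z=25, each position x becomes (3x+0) mod 26.
Reversing it on vikan: v(21)→9·(21−0)≡7=h; i(8)→9·(8−0)≡20=u; k(10)→9·(10−0)≡12=m; a(0)→9·(0−0)≡0=a; n(13)→9·(13−0)≡13=n (all mod 26).

human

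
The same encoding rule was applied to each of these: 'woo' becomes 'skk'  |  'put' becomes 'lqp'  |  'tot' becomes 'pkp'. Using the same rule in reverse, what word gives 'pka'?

toe

Compare letters: w→s is +22, o→k is +22, o→k is +22 — a constant shift. Every letter moves 22 places later in the alphabet, wrapping around z→a.
Decoding pka: p−22=t, k−22=o, a−22=e.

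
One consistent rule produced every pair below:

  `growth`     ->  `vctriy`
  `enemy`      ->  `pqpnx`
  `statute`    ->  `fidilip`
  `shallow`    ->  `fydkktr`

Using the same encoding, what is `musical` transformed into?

nlfbjdk

This is an affine cipher: with a=0,…,z=25, each position x becomes (3x+3) mod 26.
On musical: m(12)→3·12+3≡13=n; u(20)→3·20+3≡11=l; s(18)→3·18+3≡5=f; i(8)→3·8+3≡1=b; c(2)→3·2+3≡9=j; a(0)→3·0+3≡3=d; l(11)→3·11+3≡10=k (all mod 26).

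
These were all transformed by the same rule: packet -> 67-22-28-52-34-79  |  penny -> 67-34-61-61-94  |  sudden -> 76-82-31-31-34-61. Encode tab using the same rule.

79-22-25

p(#16)→67 and a(#1)→22: differences scale by 3, so n = 3·pos + 19. Each letter becomes 3×(its alphabet position, a=1..z=26) + 19.
On tab: t=20→79, a=1→22, b=2→25.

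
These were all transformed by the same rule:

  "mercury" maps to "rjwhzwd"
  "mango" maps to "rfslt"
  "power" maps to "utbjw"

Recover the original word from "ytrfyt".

Compare letters: m→r is +5, e→j is +5, r→w is +5 — a constant shift. It's a constant shift of +5 (ROT5).
Undoing it on ytrfyt: y−5=t, t−5=o, r−5=m, f−5=a, y−5=t, t−5=o.

tomato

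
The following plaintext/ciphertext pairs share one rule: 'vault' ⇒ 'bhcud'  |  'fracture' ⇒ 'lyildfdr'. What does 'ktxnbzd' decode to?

In vault: v→b is +6, a→h is +7, u→c is +8, l→u is +9 — the shift increases by 1 each position. The shift increases by 1 at each position, starting from +6: 6, 7, 8, ….
Reversing it on ktxnbzd: k−6=e, t−7=m, x−8=p, n−9=e, b−10=r, z−11=o, d−12=r.

emperor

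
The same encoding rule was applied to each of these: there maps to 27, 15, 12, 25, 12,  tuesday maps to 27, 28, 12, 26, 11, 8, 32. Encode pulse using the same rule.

t is letter #20 and maps to 27: an offset of 7. Letters become their 1-based position plus 7 (so a→8, b→9, …).
For pulse: p=16→23, u=21→28, l=12→19, s=19→26, e=5→12.

23, 28, 19, 26, 12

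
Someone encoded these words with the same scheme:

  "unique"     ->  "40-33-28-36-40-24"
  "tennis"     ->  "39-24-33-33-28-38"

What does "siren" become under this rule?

u is letter #21 and maps to 40: an offset of 19. The number is (letter's place in the alphabet, a=1) + 19.
For siren: s=19→38, i=9→28, r=18→37, e=5→24, n=14→33.

38-28-37-24-33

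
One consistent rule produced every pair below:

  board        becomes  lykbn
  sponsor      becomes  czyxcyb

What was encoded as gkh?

Compare letters: b→l is +10, o→y is +10, a→k is +10 — a constant shift. Each letter is shifted forward by 10 in the alphabet (a Caesar shift of +10).
Decoding gkh: g−10=w, k−10=a, h−10=x.

wax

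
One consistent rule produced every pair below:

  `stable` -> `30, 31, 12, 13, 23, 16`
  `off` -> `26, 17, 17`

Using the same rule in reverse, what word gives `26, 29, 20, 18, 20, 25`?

origin

s is letter #19 and maps to 30: an offset of 11. Letters become their 1-based position plus 11 (so a→12, b→13, …).
Decoding 26, 29, 20, 18, 20, 25: 26→(26−11)÷1=15=o, 29→(29−11)÷1=18=r, 20→(20−11)÷1=9=i, 18→(18−11)÷1=7=g, 20→(20−11)÷1=9=i, 25→(25−11)÷1=14=n.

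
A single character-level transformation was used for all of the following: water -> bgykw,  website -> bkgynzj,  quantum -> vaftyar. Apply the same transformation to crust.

Shifts by position in water: pos 0: w→b (+5), pos 1: a→g (+6), pos 2: t→y (+5), pos 3: e→k (+6) — repeating every 2. A repeating key of period 2 is used — shifts +5, +6 over and over.
Applying it to crust: c+5=h, r+6=x, u+5=z, s+6=y, t+5=y.

hxzyy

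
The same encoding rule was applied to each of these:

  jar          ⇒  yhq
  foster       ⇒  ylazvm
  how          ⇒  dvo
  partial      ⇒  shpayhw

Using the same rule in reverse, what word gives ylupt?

Read the word backwards and shift each letter +7.
Decoding ylupt: shift back: y−7=r, l−7=e, u−7=n, p−7=i, t−7=m → renim; then reverse → miner.

miner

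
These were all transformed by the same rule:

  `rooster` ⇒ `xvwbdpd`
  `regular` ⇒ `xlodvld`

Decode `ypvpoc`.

The shift increases by 1 at each position, starting from +6: 6, 7, 8, ….
Decoding ypvpoc: y−6=s, p−7=i, v−8=n, p−9=g, o−10=e, c−11=r.

singer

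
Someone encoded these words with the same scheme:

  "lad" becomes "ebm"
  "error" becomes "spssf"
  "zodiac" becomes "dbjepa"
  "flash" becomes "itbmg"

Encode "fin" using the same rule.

The word is reversed, then every letter is shifted forward by 1.
For fin: reverse → nif; then shift: n+1=o, i+1=j, f+1=g.

ojg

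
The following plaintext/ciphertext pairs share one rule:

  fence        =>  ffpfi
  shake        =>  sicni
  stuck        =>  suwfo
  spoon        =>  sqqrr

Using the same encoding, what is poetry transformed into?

ppgwvd

In fence: f→f is +0, e→f is +1, n→p is +2, c→f is +3 — the shift increases by 1 each position. The shift increases by 1 at each position, starting from +0: 0, 1, 2, ….
For poetry: p+0=p, o+1=p, e+2=g, t+3=w, r+4=v, y+5=d.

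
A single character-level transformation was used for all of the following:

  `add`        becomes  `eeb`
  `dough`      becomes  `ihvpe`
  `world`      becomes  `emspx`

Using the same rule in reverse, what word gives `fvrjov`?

The output letters match the input read backwards, each shifted +1: add reversed is dda. Read the word backwards and shift each letter +1.
Reversing it on fvrjov: shift back: f−1=e, v−1=u, r−1=q, j−1=i, o−1=n, v−1=u → euqinu; then reverse → unique.

unique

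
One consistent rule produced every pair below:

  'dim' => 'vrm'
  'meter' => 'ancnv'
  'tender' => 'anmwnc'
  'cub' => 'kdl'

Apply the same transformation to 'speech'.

qlnnyb

Read the word backwards and shift each letter +9.
On speech: reverse → hceeps; then shift: h+9=q, c+9=l, e+9=n, e+9=n, p+9=y, s+9=b.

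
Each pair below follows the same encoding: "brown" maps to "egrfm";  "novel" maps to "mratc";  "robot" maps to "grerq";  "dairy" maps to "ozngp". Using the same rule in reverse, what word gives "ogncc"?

b(1)→e(4) and r(17)→g(6) fit y≡5x+25 (mod 26); the inverse of 5 mod 26 is 21. This is an affine cipher: with a=0,…,z=25, each position x becomes (5x+25) mod 26.
Reversing it on ogncc: o(14)→21·(14−25)≡3=d; g(6)→21·(6−25)≡17=r; n(13)→21·(13−25)≡8=i; c(2)→21·(2−25)≡11=l; c(2)→21·(2−25)≡11=l (all mod 26).

drill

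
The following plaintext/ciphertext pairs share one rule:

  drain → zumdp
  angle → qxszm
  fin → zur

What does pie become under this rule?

qub

The output letters match the input read backwards, each shifted +12: drain reversed is niard. Two steps: reverse the string, then apply a Caesar shift of +12.
Applying it to pie: reverse → eip; then shift: e+12=q, i+12=u, p+12=b.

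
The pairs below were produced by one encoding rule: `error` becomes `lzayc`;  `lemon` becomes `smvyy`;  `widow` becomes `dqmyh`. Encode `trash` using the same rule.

In error: e→l is +7, r→z is +8, r→a is +9, o→y is +10 — the shift increases by 1 each position. Each letter shifts forward by (position + 7), i.e. 7, 8, 9, … — the shift grows by one for each successive letter.
On trash: t+7=a, r+8=z, a+9=j, s+10=c, h+11=s.

azjcs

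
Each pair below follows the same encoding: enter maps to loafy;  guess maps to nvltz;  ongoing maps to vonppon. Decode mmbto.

flush

Shifts by position in enter: pos 0: e→l (+7), pos 1: n→o (+1), pos 2: t→a (+7), pos 3: e→f (+1) — repeating every 2. The shifts repeat in a cycle of length 2: positions 0,1,… shift by +7, +1, then the pattern repeats.
Decoding mmbto: m−7=f, m−1=l, b−7=u, t−1=s, o−7=h.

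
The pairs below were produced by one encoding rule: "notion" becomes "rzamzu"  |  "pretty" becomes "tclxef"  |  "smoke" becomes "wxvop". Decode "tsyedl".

phrase

Shifts by position in notion: pos 0: n→r (+4), pos 1: o→z (+11), pos 2: t→a (+7), pos 3: i→m (+4), pos 4: o→z (+11), pos 5: n→u (+7) — repeating every 3. It's a Vigenère-style cipher with numeric key [4,11,7]: position i shifts by key[i mod 3].
Reversing it on tsyedl: t−4=p, s−11=h, y−7=r, e−4=a, d−11=s, l−7=e.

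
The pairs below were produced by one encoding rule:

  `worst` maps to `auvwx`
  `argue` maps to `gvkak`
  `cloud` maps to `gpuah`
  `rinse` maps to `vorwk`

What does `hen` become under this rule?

lkr

The shift depends on letter class: consonant w→a is +4, but vowel o→u is +6. The rule splits by letter class: vowels +6, consonants +4.
Applying it to hen: h(cons)+4=l, e(vowel)+6=k, n(cons)+4=r.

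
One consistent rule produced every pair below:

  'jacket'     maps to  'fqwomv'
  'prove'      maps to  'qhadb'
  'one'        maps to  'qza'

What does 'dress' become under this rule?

The output letters match the input read backwards, each shifted +12: jacket reversed is tekcaj. Two steps: reverse the string, then apply a Caesar shift of +12.
For dress: reverse → sserd; then shift: s+12=e, s+12=e, e+12=q, r+12=d, d+12=p.

eeqdp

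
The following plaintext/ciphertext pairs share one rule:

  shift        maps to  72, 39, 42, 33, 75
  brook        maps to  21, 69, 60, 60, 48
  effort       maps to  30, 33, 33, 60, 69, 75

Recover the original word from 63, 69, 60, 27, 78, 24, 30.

s(#19)→72 and h(#8)→39: differences scale by 3, so n = 3·pos + 15. Each letter becomes 3×(its alphabet position, a=1..z=26) + 15.
Decoding 63, 69, 60, 27, 78, 24, 30: 63→(63−15)÷3=16=p, 69→(69−15)÷3=18=r, 60→(60−15)÷3=15=o, 27→(27−15)÷3=4=d, 78→(78−15)÷3=21=u, 24→(24−15)÷3=3=c, 30→(30−15)÷3=5=e.

produce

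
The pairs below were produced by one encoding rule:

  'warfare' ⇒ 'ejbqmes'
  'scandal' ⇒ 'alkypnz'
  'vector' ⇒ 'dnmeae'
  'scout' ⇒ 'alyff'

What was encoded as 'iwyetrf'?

another

In warfare: w→e is +8, a→j is +9, r→b is +10, f→q is +11 — the shift increases by 1 each position. Letter i (0-indexed) is shifted by i+8, so successive shifts are 8, 9, 10, ….
Undoing it on iwyetrf: i−8=a, w−9=n, y−10=o, e−11=t, t−12=h, r−13=e, f−14=r.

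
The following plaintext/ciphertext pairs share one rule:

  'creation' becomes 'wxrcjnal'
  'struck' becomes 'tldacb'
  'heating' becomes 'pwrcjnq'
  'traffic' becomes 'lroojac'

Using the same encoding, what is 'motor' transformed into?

Two steps: reverse the string, then apply a Caesar shift of +9.
On motor: reverse → rotom; then shift: r+9=a, o+9=x, t+9=c, o+9=x, m+9=v.

axcxv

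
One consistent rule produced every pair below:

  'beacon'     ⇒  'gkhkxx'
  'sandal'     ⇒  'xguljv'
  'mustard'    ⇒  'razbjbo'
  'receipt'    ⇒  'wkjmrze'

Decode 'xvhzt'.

spark

In beacon: b→g is +5, e→k is +6, a→h is +7, c→k is +8 — the shift increases by 1 each position. The shift increases by 1 at each position, starting from +5: 5, 6, 7, ….
Decoding xvhzt: x−5=s, v−6=p, h−7=a, z−8=r, t−9=k.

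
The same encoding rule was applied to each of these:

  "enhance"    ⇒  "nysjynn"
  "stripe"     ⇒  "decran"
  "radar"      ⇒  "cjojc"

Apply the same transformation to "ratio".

The shift depends on letter class: consonant n→y is +11, but vowel e→n is +9. Vowels shift forward by 9 and consonants shift forward by 11.
On ratio: r(cons)+11=c, a(vowel)+9=j, t(cons)+11=e, i(vowel)+9=r, o(vowel)+9=x.

cjerx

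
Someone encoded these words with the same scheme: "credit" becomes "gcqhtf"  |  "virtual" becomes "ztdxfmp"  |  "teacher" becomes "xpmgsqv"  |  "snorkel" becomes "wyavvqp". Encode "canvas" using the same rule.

A repeating key of period 3 is used — shifts +4, +11, +12 over and over.
Applying it to canvas: c+4=g, a+11=l, n+12=z, v+4=z, a+11=l, s+12=e.

glzzle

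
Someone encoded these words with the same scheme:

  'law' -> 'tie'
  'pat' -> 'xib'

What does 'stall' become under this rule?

abitt

Compare letters: l→t is +8, a→i is +8, w→e is +8 — a constant shift. It's a constant shift of +8 (ROT8).
For stall: s+8=a, t+8=b, a+8=i, l+8=t, l+8=t.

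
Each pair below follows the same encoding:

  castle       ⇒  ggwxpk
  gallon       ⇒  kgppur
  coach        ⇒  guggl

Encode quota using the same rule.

uauxg

Two shifts are in play — +6 for a/e/i/o/u, +4 for every other letter.
For quota: q(cons)+4=u, u(vowel)+6=a, o(vowel)+6=u, t(cons)+4=x, a(vowel)+6=g.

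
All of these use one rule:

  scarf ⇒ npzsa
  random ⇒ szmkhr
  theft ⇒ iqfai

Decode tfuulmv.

Each letter's alphabet position (a=0..z=25) is mapped through 21·x+25 mod 26 — an affine cipher.
Reversing it on tfuulmv: t(19)→5·(19−25)≡22=w; f(5)→5·(5−25)≡4=e; u(20)→5·(20−25)≡1=b; u(20)→5·(20−25)≡1=b; l(11)→5·(11−25)≡8=i; m(12)→5·(12−25)≡13=n; v(21)→5·(21−25)≡6=g (all mod 26).

webbing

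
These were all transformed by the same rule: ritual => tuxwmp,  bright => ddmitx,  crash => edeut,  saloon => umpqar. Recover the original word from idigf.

Shifts by position in ritual: pos 0: r→t (+2), pos 1: i→u (+12), pos 2: t→x (+4), pos 3: u→w (+2), pos 4: a→m (+12), pos 5: l→p (+4) — repeating every 3. The shifts repeat in a cycle of length 3: positions 0,1,… shift by +2, +12, +4, then the pattern repeats.
Reversing it on idigf: i−2=g, d−12=r, i−4=e, g−2=e, f−12=t.

greet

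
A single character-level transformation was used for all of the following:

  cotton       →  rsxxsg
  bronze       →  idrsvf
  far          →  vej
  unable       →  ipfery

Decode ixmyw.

suite

The output letters match the input read backwards, each shifted +4: cotton reversed is nottoc. The word is reversed, then every letter is shifted forward by 4.
Undoing it on ixmyw: shift back: i−4=e, x−4=t, m−4=i, y−4=u, w−4=s → etius; then reverse → suite.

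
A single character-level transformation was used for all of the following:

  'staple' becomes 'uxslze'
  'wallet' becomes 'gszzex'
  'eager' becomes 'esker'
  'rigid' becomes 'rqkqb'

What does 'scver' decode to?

Each letter's alphabet position (a=0..z=25) is mapped through 3·x+18 mod 26 — an affine cipher.
Reversing it on scver: s(18)→9·(18−18)≡0=a; c(2)→9·(2−18)≡12=m; v(21)→9·(21−18)≡1=b; e(4)→9·(4−18)≡4=e; r(17)→9·(17−18)≡17=r (all mod 26).

amber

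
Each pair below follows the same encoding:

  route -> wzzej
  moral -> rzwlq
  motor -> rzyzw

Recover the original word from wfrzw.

rumor

Shifts by position in route: pos 0: r→w (+5), pos 1: o→z (+11), pos 2: u→z (+5), pos 3: t→e (+11) — repeating every 2. It's a Vigenère-style cipher with numeric key [5,11]: position i shifts by key[i mod 2].
Decoding wfrzw: w−5=r, f−11=u, r−5=m, z−11=o, w−5=r.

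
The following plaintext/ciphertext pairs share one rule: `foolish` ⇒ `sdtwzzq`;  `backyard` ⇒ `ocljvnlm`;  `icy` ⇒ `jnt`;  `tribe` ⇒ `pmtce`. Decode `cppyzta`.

pioneer

The output letters match the input read backwards, each shifted +11: foolish reversed is hsiloof. The word is reversed, then every letter is shifted forward by 11.
Undoing it on cppyzta: shift back: c−11=r, p−11=e, p−11=e, y−11=n, z−11=o, t−11=i, a−11=p → reenoip; then reverse → pioneer.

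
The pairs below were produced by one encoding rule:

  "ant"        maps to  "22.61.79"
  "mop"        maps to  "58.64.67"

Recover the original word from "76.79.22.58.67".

stamp

With a=1..z=26, the number is 3·pos + 19.
Decoding 76.79.22.58.67: 76→(76−19)÷3=19=s, 79→(79−19)÷3=20=t, 22→(22−19)÷3=1=a, 58→(58−19)÷3=13=m, 67→(67−19)÷3=16=p.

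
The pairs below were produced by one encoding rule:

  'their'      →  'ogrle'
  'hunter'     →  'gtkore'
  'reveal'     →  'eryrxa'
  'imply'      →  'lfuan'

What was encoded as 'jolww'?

t(19)→o(14) and h(7)→g(6) fit y≡5x+23 (mod 26); the inverse of 5 mod 26 is 21. Treating letters as 0–25, the rule is x ↦ 5x + 23 (mod 26).
Decoding jolww: j(9)→21·(9−23)≡18=s; o(14)→21·(14−23)≡19=t; l(11)→21·(11−23)≡8=i; w(22)→21·(22−23)≡5=f; w(22)→21·(22−23)≡5=f (all mod 26).

stiff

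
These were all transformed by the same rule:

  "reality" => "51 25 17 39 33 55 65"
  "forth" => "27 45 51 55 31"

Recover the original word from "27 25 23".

Each letter becomes 2×(its alphabet position, a=1..z=26) + 15.
Undoing it on 27 25 23: 27→(27−15)÷2=6=f, 25→(25−15)÷2=5=e, 23→(23−15)÷2=4=d.

fed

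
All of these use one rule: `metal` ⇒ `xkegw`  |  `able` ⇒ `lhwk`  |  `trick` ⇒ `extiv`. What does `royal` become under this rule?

Shifts by position in metal: pos 0: m→x (+11), pos 1: e→k (+6), pos 2: t→e (+11), pos 3: a→g (+6) — repeating every 2. A repeating key of period 2 is used — shifts +11, +6 over and over.
Applying it to royal: r+11=c, o+6=u, y+11=j, a+6=g, l+11=w.

cujgw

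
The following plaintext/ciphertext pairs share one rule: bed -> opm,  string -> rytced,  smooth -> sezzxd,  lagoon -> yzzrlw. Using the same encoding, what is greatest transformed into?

edpelpcr

The output letters match the input read backwards, each shifted +11: bed reversed is deb. Two steps: reverse the string, then apply a Caesar shift of +11.
For greatest: reverse → tsetaerg; then shift: t+11=e, s+11=d, e+11=p, t+11=e, a+11=l, e+11=p, r+11=c, g+11=r.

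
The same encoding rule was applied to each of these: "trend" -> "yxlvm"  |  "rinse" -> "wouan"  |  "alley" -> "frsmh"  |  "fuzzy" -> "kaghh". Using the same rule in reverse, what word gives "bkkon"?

wedge

In trend: t→y is +5, r→x is +6, e→l is +7, n→v is +8 — the shift increases by 1 each position. Each letter shifts forward by (position + 5), i.e. 5, 6, 7, … — the shift grows by one for each successive letter.
Decoding bkkon: b−5=w, k−6=e, k−7=d, o−8=g, n−9=e.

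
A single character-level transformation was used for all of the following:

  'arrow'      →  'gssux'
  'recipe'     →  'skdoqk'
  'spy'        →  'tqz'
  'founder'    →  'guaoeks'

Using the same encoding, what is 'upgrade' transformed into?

aqhsgek

The shift depends on letter class: consonant r→s is +1, but vowel a→g is +6. Two shifts are in play — +6 for a/e/i/o/u, +1 for every other letter.
Applying it to upgrade: u(vowel)+6=a, p(cons)+1=q, g(cons)+1=h, r(cons)+1=s, a(vowel)+6=g, d(cons)+1=e, e(vowel)+6=k.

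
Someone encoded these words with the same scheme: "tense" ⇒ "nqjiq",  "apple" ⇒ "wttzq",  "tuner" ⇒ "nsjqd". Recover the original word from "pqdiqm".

t(19)→n(13) and e(4)→q(16) fit y≡5x+22 (mod 26); the inverse of 5 mod 26 is 21. Treating letters as 0–25, the rule is x ↦ 5x + 22 (mod 26).
Undoing it on pqdiqm: p(15)→21·(15−22)≡9=j; q(16)→21·(16−22)≡4=e; d(3)→21·(3−22)≡17=r; i(8)→21·(8−22)≡18=s; q(16)→21·(16−22)≡4=e; m(12)→21·(12−22)≡24=y (all mod 26).

jersey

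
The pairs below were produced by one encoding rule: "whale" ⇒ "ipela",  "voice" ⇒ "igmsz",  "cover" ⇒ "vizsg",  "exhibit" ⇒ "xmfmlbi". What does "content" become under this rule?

The output letters match the input read backwards, each shifted +4: whale reversed is elahw. Read the word backwards and shift each letter +4.
Applying it to content: reverse → tnetnoc; then shift: t+4=x, n+4=r, e+4=i, t+4=x, n+4=r, o+4=s, c+4=g.

xrixrsg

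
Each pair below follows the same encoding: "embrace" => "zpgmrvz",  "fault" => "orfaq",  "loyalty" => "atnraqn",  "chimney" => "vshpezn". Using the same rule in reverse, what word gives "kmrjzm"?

drawer

Each letter's alphabet position (a=0..z=25) is mapped through 15·x+17 mod 26 — an affine cipher.
Undoing it on kmrjzm: k(10)→7·(10−17)≡3=d; m(12)→7·(12−17)≡17=r; r(17)→7·(17−17)≡0=a; j(9)→7·(9−17)≡22=w; z(25)→7·(25−17)≡4=e; m(12)→7·(12−17)≡17=r (all mod 26).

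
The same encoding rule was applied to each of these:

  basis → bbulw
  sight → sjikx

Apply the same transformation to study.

suwgc

In basis: b→b is +0, a→b is +1, s→u is +2, i→l is +3 — the shift increases by 1 each position. The shift increases by 1 at each position, starting from +0: 0, 1, 2, ….
On study: s+0=s, t+1=u, u+2=w, d+3=g, y+4=c.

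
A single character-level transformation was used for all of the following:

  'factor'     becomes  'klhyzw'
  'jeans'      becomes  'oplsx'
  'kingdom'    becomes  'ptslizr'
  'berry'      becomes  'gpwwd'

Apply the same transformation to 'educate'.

The shift depends on letter class: consonant f→k is +5, but vowel a→l is +11. Two shifts are in play — +11 for a/e/i/o/u, +5 for every other letter.
For educate: e(vowel)+11=p, d(cons)+5=i, u(vowel)+11=f, c(cons)+5=h, a(vowel)+11=l, t(cons)+5=y, e(vowel)+11=p.

pifhlyp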